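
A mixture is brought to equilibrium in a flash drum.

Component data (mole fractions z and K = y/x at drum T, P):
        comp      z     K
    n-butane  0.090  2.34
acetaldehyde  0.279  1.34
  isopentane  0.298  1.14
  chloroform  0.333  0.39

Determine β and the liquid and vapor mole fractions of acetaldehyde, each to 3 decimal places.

β = 0.177, x_acetaldehyde = 0.263, y_acetaldehyde = 0.353

Newton–Raphson from β = 0.5:
  β = 0.500: g = -0.1000, g' = -0.343 → β = 0.209
  β = 0.209: g = -0.0094, g' = -0.295 → β = 0.177
Converged at β = 0.177.
Compositions from xᵢ = zᵢ/(1+β(Kᵢ−1)), yᵢ = Kᵢxᵢ:
  n-butane: x = 0.073, y = 0.170
  acetaldehyde: x = 0.263, y = 0.353
  isopentane: x = 0.291, y = 0.332
  chloroform: x = 0.373, y = 0.146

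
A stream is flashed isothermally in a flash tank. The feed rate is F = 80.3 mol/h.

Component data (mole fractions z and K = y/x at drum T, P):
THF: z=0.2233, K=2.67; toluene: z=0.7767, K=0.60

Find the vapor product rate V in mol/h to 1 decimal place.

V = 7.5 mol/h

Let ψ = V/F and solve Σ zᵢ(Kᵢ−1)/(1+ψ(Kᵢ−1)) = 0.
g(0) = ΣzᵢKᵢ − 1 = 0.0622 and g(1) = 1 − Σzᵢ/Kᵢ = -0.3781, so a root lies in (0, 1).
Newton–Raphson from ψ = 0.32:
  ψ = 0.3200: g = -0.11325, g' = -0.4279 → ψ = 0.0554
  ψ = 0.0554: g = 0.02364, g' = -0.6518 → ψ = 0.0916
  ψ = 0.0916: g = 0.00092, g' = -0.6023 → ψ = 0.0932
Converged at ψ = 0.0932.
Then V = ψ·F = 0.0932·80.3 = 7.5 mol/h and L = F − V = 72.8 mol/h.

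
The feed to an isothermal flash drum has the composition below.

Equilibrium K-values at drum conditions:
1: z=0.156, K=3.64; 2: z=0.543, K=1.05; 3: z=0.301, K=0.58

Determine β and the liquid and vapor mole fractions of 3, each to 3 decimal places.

β = 0.666, x_3 = 0.418, y_3 = 0.242

Rachford–Rice: g(β) = Σ zᵢ(Kᵢ−1)/(1+β(Kᵢ−1)) = 0.
Check two-phase: ΣzᵢKᵢ = 1.313 > 1 and Σzᵢ/Kᵢ = 1.079 > 1, so g(0) = 0.313 > 0 and g(1) = -0.079 < 0.
Iterate (Newton) starting at β = 0.5:
  β = 0.500: g = 0.0440, g' = -0.288 → β = 0.653
  β = 0.653: g = 0.0034, g' = -0.249 → β = 0.666
Converged at β = 0.666.
Compositions from xᵢ = zᵢ/(1+β(Kᵢ−1)), yᵢ = Kᵢxᵢ:
  1: x = 0.057, y = 0.206
  2: x = 0.525, y = 0.552
  3: x = 0.418, y = 0.242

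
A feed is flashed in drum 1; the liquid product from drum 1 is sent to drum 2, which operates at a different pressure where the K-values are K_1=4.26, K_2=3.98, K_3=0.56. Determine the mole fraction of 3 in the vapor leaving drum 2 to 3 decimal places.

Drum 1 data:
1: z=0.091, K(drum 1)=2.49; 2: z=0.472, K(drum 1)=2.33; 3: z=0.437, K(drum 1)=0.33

y_3 (drum 2) = 0.489

Drum 1:
Material balance + equilibrium reduce to Σ zᵢ(Kᵢ−1)/(1+ψ₁(Kᵢ−1)) = 0.
Feasibility: ΣzᵢKᵢ = 1.471, Σzᵢ/Kᵢ = 1.563 — both > 1, two phases present.
Iterate (Newton) starting at ψ₁ = 0.5:
  ψ₁ = 0.500: g = 0.0144, g' = -0.811 → ψ₁ = 0.518
Converged at ψ₁ = 0.518.
Drum-1 compositions:
  1: x = 0.051, y = 0.128
  2: x = 0.280, y = 0.651
  3: x = 0.669, y = 0.221
Drum-2 feed = drum-1 liquid: z₂ = (0.0514, 0.2795, 0.6691).
Drum 2:
Rachford–Rice: g(ψ₂) = Σ zᵢ(Kᵢ−1)/(1+ψ₂(Kᵢ−1)) = 0.
Check two-phase: ΣzᵢKᵢ = 1.706 > 1 and Σzᵢ/Kᵢ = 1.277 > 1, so g(0) = 0.706 > 0 and g(1) = -0.277 < 0.
Newton–Raphson from ψ₂ = 0.3:
  ψ₂ = 0.300: g = 0.1853, g' = -1.003 → ψ₂ = 0.485
  ψ₂ = 0.485: g = 0.0315, g' = -0.707 → ψ₂ = 0.529
  ψ₂ = 0.529: g = 0.0009, g' = -0.667 → ψ₂ = 0.531
Converged at ψ₂ = 0.531.
  1: x = 0.019, y = 0.080
  2: x = 0.108, y = 0.431
  3: x = 0.873, y = 0.489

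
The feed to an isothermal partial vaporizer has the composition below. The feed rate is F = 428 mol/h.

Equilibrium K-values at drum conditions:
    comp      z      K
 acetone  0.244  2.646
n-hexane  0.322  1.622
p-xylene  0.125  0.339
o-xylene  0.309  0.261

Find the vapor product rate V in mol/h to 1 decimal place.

Let ψ = V/F and solve Σ zᵢ(Kᵢ−1)/(1+ψ(Kᵢ−1)) = 0.
Check two-phase: ΣzᵢKᵢ = 1.291 > 1 and Σzᵢ/Kᵢ = 1.843 > 1, so g(0) = 0.291 > 0 and g(1) = -0.843 < 0.
Newton iteration, ψ⁰ = 0.46:
  ψ = 0.460: g = -0.0804, g' = -0.790 → ψ = 0.358
  ψ = 0.358: g = -0.0024, g' = -0.751 → ψ = 0.355
Converged at ψ = 0.355.
Then V = ψ·F = 0.3550·428 = 152.0 mol/h and L = F − V = 276.0 mol/h.

V = 152.0 mol/h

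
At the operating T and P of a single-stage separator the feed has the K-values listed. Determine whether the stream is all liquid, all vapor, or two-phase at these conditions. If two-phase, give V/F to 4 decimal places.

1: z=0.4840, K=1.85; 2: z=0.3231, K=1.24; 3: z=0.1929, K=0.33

ΣzᵢKᵢ = 1.3597; Σzᵢ/Kᵢ = 1.1067.
Both exceed 1, so a two-phase solution exists.
Let ψ = V/F and solve Σ zᵢ(Kᵢ−1)/(1+ψ(Kᵢ−1)) = 0.
Newton iteration, ψ⁰ = 0.5:
  ψ = 0.5000: g = 0.16359, g' = -0.3829 → ψ = 0.9273
  ψ = 0.9273: g = -0.04777, g' = -0.7255 → ψ = 0.8614
  ψ = 0.8614: g = -0.00390, g' = -0.6137 → ψ = 0.8551
  ψ = 0.8551: g = -0.00003, g' = -0.6048 → ψ = 0.8550
Converged at ψ = 0.8550.

two-phase, V/F = 0.8550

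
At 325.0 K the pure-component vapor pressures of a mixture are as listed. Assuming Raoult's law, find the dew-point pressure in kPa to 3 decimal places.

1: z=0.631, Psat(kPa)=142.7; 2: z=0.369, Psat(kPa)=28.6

Pdew = 57.724 kPa

At the dew point ψ → 1, so Σzᵢ/Kᵢ = 1 with Kᵢ = Pᵢˢᵃᵗ/P ⇒ 1/P = Σzᵢ/Pᵢˢᵃᵗ.
1/P = 0.631/142.7 + 0.369/28.6 = 0.017324 ⇒ P = 57.724 kPa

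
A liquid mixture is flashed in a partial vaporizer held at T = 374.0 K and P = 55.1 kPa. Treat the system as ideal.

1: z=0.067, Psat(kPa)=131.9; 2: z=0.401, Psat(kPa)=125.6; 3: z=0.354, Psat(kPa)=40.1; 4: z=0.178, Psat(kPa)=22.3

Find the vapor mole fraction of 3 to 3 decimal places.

y_3 = 0.322

Raoult's law: Kᵢ = Pᵢˢᵃᵗ/P = Pᵢˢᵃᵗ/55.1.
  K_1 = 131.9/55.1 = 2.39383, K_2 = 125.6/55.1 = 2.27949, K_3 = 40.1/55.1 = 0.72777, K_4 = 22.3/55.1 = 0.40472
Material balance + equilibrium reduce to Σ zᵢ(Kᵢ−1)/(1+β(Kᵢ−1)) = 0.
Feasibility: ΣzᵢKᵢ = 1.404, Σzᵢ/Kᵢ = 1.130 — both > 1, two phases present.
Iterate (Newton) starting at β = 0.5:
  β = 0.500: g = 0.1055, g' = -0.452 → β = 0.733
  β = 0.733: g = 0.0025, g' = -0.446 → β = 0.739
Converged at β = 0.739.
Compositions from xᵢ = zᵢ/(1+β(Kᵢ−1)), yᵢ = Kᵢxᵢ:
  1: x = 0.033, y = 0.079
  2: x = 0.206, y = 0.470
  3: x = 0.443, y = 0.322
  4: x = 0.318, y = 0.129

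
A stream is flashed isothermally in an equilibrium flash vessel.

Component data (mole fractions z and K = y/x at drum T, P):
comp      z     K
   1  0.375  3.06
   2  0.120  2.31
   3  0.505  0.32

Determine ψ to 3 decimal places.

Material balance + equilibrium reduce to Σ zᵢ(Kᵢ−1)/(1+ψ(Kᵢ−1)) = 0.
g(0) = ΣzᵢKᵢ − 1 = 0.586 and g(1) = 1 − Σzᵢ/Kᵢ = -0.753, so a root lies in (0, 1).
Iterate (Newton) starting at ψ = 0.62:
  ψ = 0.620: g = -0.1677, g' = -1.068 → ψ = 0.463
  ψ = 0.463: g = -0.0078, g' = -0.994 → ψ = 0.455
Converged at ψ = 0.455.

ψ = 0.455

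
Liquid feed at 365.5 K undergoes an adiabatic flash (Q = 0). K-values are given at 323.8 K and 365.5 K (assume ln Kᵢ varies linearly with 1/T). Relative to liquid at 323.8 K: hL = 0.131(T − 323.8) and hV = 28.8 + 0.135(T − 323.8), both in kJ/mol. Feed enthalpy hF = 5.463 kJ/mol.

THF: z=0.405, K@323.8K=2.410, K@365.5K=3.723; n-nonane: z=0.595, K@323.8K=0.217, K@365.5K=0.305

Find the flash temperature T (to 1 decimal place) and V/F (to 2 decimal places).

Adiabatic flash: solve Rachford–Rice at each trial T, then check hF = ψ·hV(T) + (1−ψ)·hL(T).
  T = 323.8 K: K = (2.410, 0.217), RR gives ψ = 0.095, H_out = 2.743 kJ/mol
  T = 365.5 K: K = (3.723, 0.305), RR gives ψ = 0.364, H_out = 16.013 kJ/mol
  T = 344.6 K: K = (3.033, 0.260), RR gives ψ = 0.255, H_out = 10.077 kJ/mol
  T = 334.2 K: K = (2.714, 0.238), RR gives ψ = 0.184, H_out = 6.679 kJ/mol
  T = 329.0 K: K = (2.560, 0.227), RR gives ψ = 0.143, H_out = 4.796 kJ/mol
  T = 331.6 K: K = (2.636, 0.233), RR gives ψ = 0.164, H_out = 5.756 kJ/mol
  T = 330.3 K: K = (2.598, 0.230), RR gives ψ = 0.154, H_out = 5.281 kJ/mol
Linear interpolation between T = 330.3 (H_out = 5.281) and T = 331.6 (H_out = 5.756) on hF = 5.463 gives T ≈ 330.8 K, at which ψ = 0.16.

T = 330.8 K, V/F = 0.16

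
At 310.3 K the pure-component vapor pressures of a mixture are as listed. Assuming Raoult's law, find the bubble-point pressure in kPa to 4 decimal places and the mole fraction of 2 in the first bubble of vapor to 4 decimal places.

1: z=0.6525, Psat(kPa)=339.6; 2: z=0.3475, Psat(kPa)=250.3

At the bubble point ψ → 0, so ΣzᵢKᵢ = 1 with Kᵢ = Pᵢˢᵃᵗ/P ⇒ P = ΣzᵢPᵢˢᵃᵗ.
P = 0.6525·339.6 + 0.3475·250.3 = 308.5682 kPa
yᵢ = zᵢPᵢˢᵃᵗ/P ⇒ y_2 = 0.3475·250.3/308.5682 = 0.2819

Pbub = 308.5682 kPa, y_2 = 0.2819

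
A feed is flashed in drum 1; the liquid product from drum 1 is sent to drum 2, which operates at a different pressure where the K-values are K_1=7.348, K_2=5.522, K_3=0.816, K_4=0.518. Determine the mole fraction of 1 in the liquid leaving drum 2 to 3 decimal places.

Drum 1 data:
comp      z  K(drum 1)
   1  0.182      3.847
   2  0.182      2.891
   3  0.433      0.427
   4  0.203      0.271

Drum 1:
Rachford–Rice: g(ψ₁) = Σ zᵢ(Kᵢ−1)/(1+ψ₁(Kᵢ−1)) = 0.
g(0) = ΣzᵢKᵢ − 1 = 0.466 and g(1) = 1 − Σzᵢ/Kᵢ = -0.873, so a root lies in (0, 1).
Newton iteration, ψ₁⁰ = 0.5:
  ψ₁ = 0.500: g = -0.1899, g' = -0.970 → ψ₁ = 0.304
  ψ₁ = 0.304: g = 0.0056, g' = -1.073 → ψ₁ = 0.309
Converged at ψ₁ = 0.309.
Drum-1 compositions:
  1: x = 0.097, y = 0.372
  2: x = 0.115, y = 0.332
  3: x = 0.526, y = 0.225
  4: x = 0.262, y = 0.071
Drum-2 feed = drum-1 liquid: z₂ = (0.0968, 0.1148, 0.5263, 0.2621).
Drum 2:
Let ψ₂ = V/F and solve Σ zᵢ(Kᵢ−1)/(1+ψ₂(Kᵢ−1)) = 0.
Check two-phase: ΣzᵢKᵢ = 1.910 > 1 and Σzᵢ/Kᵢ = 1.185 > 1, so g(0) = 0.910 > 0 and g(1) = -0.185 < 0.
Newton–Raphson from ψ₂ = 0.5:
  ψ₂ = 0.500: g = 0.0333, g' = -0.572 → ψ₂ = 0.558
  ψ₂ = 0.558: g = 0.0018, g' = -0.514 → ψ₂ = 0.562
Converged at ψ₂ = 0.562.
  1: x = 0.021, y = 0.156
  2: x = 0.032, y = 0.179
  3: x = 0.587, y = 0.479
  4: x = 0.359, y = 0.186

x_1 (drum 2) = 0.021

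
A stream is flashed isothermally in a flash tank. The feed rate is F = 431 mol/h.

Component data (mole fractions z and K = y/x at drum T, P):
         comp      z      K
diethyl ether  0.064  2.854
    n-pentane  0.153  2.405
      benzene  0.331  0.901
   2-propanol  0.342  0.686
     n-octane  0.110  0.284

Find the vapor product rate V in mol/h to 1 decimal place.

Let ψ = V/F and solve Σ zᵢ(Kᵢ−1)/(1+ψ(Kᵢ−1)) = 0.
Check two-phase: ΣzᵢKᵢ = 1.115 > 1 and Σzᵢ/Kᵢ = 1.339 > 1, so g(0) = 0.115 > 0 and g(1) = -0.339 < 0.
Newton–Raphson from ψ = 0.43:
  ψ = 0.430: g = -0.0721, g' = -0.352 → ψ = 0.225
  ψ = 0.225: g = 0.0041, g' = -0.406 → ψ = 0.235
Converged at ψ = 0.235.
Then V = ψ·F = 0.2352·431 = 101.4 mol/h and L = F − V = 329.6 mol/h.

V = 101.4 mol/h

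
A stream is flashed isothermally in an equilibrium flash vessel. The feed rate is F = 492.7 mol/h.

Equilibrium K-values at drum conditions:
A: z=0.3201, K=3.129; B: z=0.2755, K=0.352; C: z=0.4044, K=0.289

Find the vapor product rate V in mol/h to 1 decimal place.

Iterate (Newton) starting at β = 0.5:
  β = 0.5000: g = -0.38011, g' = -1.0857 → β = 0.1499
  β = 0.1499: g = -0.00294, g' = -1.2318 → β = 0.1475
Converged at β = 0.1475.
Then V = β·F = 0.1475·492.7 = 72.7 mol/h and L = F − V = 420.0 mol/h.

V = 72.7 mol/h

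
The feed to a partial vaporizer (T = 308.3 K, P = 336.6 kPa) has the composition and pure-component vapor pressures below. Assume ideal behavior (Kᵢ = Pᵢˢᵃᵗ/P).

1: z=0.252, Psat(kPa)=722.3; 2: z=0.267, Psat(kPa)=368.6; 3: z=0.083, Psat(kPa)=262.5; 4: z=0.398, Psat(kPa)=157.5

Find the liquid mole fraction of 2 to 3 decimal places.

x_2 = 0.262

Raoult's law: Kᵢ = Pᵢˢᵃᵗ/P = Pᵢˢᵃᵗ/336.6.
  K_1 = 722.3/336.6 = 2.14587, K_2 = 368.6/336.6 = 1.09507, K_3 = 262.5/336.6 = 0.77986, K_4 = 157.5/336.6 = 0.46791
Material balance + equilibrium reduce to Σ zᵢ(Kᵢ−1)/(1+ψ(Kᵢ−1)) = 0.
Feasibility: ΣzᵢKᵢ = 1.084, Σzᵢ/Kᵢ = 1.318 — both > 1, two phases present.
Iterate (Newton) starting at ψ = 0.5:
  ψ = 0.500: g = -0.1013, g' = -0.350 → ψ = 0.211
  ψ = 0.211: g = -0.0002, g' = -0.364 → ψ = 0.210
Converged at ψ = 0.210.
Compositions from xᵢ = zᵢ/(1+ψ(Kᵢ−1)), yᵢ = Kᵢxᵢ:
  1: x = 0.203, y = 0.436
  2: x = 0.262, y = 0.287
  3: x = 0.087, y = 0.068
  4: x = 0.448, y = 0.210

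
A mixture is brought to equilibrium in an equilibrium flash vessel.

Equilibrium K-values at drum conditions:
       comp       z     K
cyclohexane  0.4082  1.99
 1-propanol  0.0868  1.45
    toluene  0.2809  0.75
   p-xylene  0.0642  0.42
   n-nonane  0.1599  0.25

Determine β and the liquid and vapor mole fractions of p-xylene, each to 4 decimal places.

Newton–Raphson from β = 0.5:
  β = 0.5000: g = -0.02238, g' = -0.4867 → β = 0.4540
  β = 0.4540: g = -0.00037, g' = -0.4715 → β = 0.4532
Converged at β = 0.4532.
Compositions from xᵢ = zᵢ/(1+β(Kᵢ−1)), yᵢ = Kᵢxᵢ:
  cyclohexane: x = 0.2818, y = 0.5607
  1-propanol: x = 0.0721, y = 0.1045
  toluene: x = 0.3168, y = 0.2376
  p-xylene: x = 0.0871, y = 0.0366
  n-nonane: x = 0.2422, y = 0.0606

β = 0.4532, x_p-xylene = 0.0871, y_p-xylene = 0.0366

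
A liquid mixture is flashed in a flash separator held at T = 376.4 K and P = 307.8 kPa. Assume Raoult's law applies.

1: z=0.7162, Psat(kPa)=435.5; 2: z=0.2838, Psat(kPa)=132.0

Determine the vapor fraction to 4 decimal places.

Raoult's law: Kᵢ = Pᵢˢᵃᵗ/P = Pᵢˢᵃᵗ/307.8.
  K_1 = 435.5/307.8 = 1.414880, K_2 = 132.0/307.8 = 0.428850
Rachford–Rice: g(ψ) = Σ zᵢ(Kᵢ−1)/(1+ψ(Kᵢ−1)) = 0.
g(0) = ΣzᵢKᵢ − 1 = 0.1350 and g(1) = 1 − Σzᵢ/Kᵢ = -0.1680, so a root lies in (0, 1).
Binary case is linear: z₁(K₁−1)(1+ψ(K₂−1)) + z₂(K₂−1)(1+ψ(K₁−1)) = 0
⇒ ψ = [z₁(K₁−1)+z₂(K₂−1)] / [−(K₁−1)(K₂−1)] = 0.13504/0.23696 = 0.5699

ψ = 0.5699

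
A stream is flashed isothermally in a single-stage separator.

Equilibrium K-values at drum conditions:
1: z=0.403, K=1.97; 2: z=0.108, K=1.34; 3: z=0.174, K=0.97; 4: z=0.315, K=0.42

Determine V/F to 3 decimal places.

Rachford–Rice: g(V/F) = Σ zᵢ(Kᵢ−1)/(1+V/F(Kᵢ−1)) = 0.
Check two-phase: ΣzᵢKᵢ = 1.240 > 1 and Σzᵢ/Kᵢ = 1.215 > 1, so g(0) = 0.240 > 0 and g(1) = -0.215 < 0.
Iterate (Newton) starting at V/F = 0.5:
  V/F = 0.500: g = 0.0320, g' = -0.391 → V/F = 0.582
  V/F = 0.582: g = -0.0005, g' = -0.405 → V/F = 0.581
Converged at V/F = 0.581.

V/F = 0.581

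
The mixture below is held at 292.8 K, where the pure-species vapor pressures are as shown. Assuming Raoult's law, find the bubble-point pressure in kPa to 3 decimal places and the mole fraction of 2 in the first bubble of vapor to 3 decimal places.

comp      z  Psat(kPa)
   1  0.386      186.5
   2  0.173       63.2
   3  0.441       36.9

Pbub = 99.196 kPa, y_2 = 0.110

At the bubble point ψ → 0, so ΣzᵢKᵢ = 1 with Kᵢ = Pᵢˢᵃᵗ/P ⇒ P = ΣzᵢPᵢˢᵃᵗ.
P = 0.386·186.5 + 0.173·63.2 + 0.441·36.9 = 99.196 kPa
yᵢ = zᵢPᵢˢᵃᵗ/P ⇒ y_2 = 0.173·63.2/99.196 = 0.110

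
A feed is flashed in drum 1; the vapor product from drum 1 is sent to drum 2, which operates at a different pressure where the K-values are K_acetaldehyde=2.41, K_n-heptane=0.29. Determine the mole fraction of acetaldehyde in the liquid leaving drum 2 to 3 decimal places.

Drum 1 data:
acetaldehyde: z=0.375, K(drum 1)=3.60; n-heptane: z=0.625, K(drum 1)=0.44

x_acetaldehyde (drum 2) = 0.335

Drum 1:
Let ψ₁ = V/F and solve Σ zᵢ(Kᵢ−1)/(1+ψ₁(Kᵢ−1)) = 0.
Feasibility: ΣzᵢKᵢ = 1.625, Σzᵢ/Kᵢ = 1.525 — both > 1, two phases present.
Binary case is linear: z₁(K₁−1)(1+ψ₁(K₂−1)) + z₂(K₂−1)(1+ψ₁(K₁−1)) = 0
⇒ ψ₁ = [z₁(K₁−1)+z₂(K₂−1)] / [−(K₁−1)(K₂−1)] = 0.6250/1.4560 = 0.429
Drum-1 compositions:
  acetaldehyde: x = 0.177, y = 0.638
  n-heptane: x = 0.823, y = 0.362
Drum-2 feed = drum-1 vapor: z₂ = (0.6380, 0.3620).
Drum 2:
Material balance + equilibrium reduce to Σ zᵢ(Kᵢ−1)/(1+ψ₂(Kᵢ−1)) = 0.
g(0) = ΣzᵢKᵢ − 1 = 0.643 and g(1) = 1 − Σzᵢ/Kᵢ = -0.513, so a root lies in (0, 1).
Newton iteration, ψ₂⁰ = 0.32:
  ψ₂ = 0.320: g = 0.2873, g' = -0.908 → ψ₂ = 0.636
  ψ₂ = 0.636: g = 0.0052, g' = -0.960 → ψ₂ = 0.642
Converged at ψ₂ = 0.642.
  acetaldehyde: x = 0.335, y = 0.807
  n-heptane: x = 0.665, y = 0.193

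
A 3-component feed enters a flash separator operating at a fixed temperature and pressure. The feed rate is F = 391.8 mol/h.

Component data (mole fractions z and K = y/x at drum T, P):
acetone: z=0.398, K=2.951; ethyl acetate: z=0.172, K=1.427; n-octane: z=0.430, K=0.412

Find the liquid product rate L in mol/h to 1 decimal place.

L = 142.4 mol/h

Rachford–Rice: g(V/F) = Σ zᵢ(Kᵢ−1)/(1+V/F(Kᵢ−1)) = 0.
Feasibility: ΣzᵢKᵢ = 1.597, Σzᵢ/Kᵢ = 1.299 — both > 1, two phases present.
Newton iteration, V/F⁰ = 0.67:
  V/F = 0.670: g = -0.0235, g' = -0.708 → V/F = 0.637
Converged at V/F = 0.637.
Then V = V/F·F = 0.6366·391.8 = 249.4 mol/h and L = F − V = 142.4 mol/h.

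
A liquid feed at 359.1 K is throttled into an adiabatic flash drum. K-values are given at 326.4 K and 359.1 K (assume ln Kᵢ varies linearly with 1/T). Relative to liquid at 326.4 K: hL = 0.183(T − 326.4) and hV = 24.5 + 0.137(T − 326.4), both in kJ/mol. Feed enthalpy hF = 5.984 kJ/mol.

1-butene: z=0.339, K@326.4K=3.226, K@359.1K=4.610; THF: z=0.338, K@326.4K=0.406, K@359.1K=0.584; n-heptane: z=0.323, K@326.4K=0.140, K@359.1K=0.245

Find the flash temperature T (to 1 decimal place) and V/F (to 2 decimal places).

T = 331.7 K, V/F = 0.21

Adiabatic flash: solve Rachford–Rice at each trial T, then check hF = ψ·hV(T) + (1−ψ)·hL(T).
  T = 326.4 K: K = (3.226, 0.406, 0.140), RR gives ψ = 0.169, H_out = 4.143 kJ/mol
  T = 359.1 K: K = (4.610, 0.584, 0.245), RR gives ψ = 0.386, H_out = 14.854 kJ/mol
  T = 342.8 K: K = (3.891, 0.491, 0.188), RR gives ψ = 0.281, H_out = 9.680 kJ/mol
  T = 334.6 K: K = (3.551, 0.448, 0.163), RR gives ψ = 0.227, H_out = 6.983 kJ/mol
  T = 330.5 K: K = (3.387, 0.427, 0.151), RR gives ψ = 0.199, H_out = 5.586 kJ/mol
  T = 332.6 K: K = (3.471, 0.437, 0.157), RR gives ψ = 0.214, H_out = 6.307 kJ/mol
Linear interpolation between T = 330.5 (H_out = 5.586) and T = 332.6 (H_out = 6.307) on hF = 5.984 gives T ≈ 331.7 K, at which ψ = 0.21.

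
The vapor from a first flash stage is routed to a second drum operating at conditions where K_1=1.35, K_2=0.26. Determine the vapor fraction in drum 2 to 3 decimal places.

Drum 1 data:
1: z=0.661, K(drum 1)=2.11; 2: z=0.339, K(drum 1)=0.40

Drum 1:
Binary case is linear: z₁(K₁−1)(1+ψ₁(K₂−1)) + z₂(K₂−1)(1+ψ₁(K₁−1)) = 0
⇒ ψ₁ = [z₁(K₁−1)+z₂(K₂−1)] / [−(K₁−1)(K₂−1)] = 0.5303/0.6660 = 0.796
Drum-1 compositions:
  1: x = 0.351, y = 0.740
  2: x = 0.649, y = 0.260
Drum-2 feed = drum-1 vapor: z₂ = (0.7404, 0.2596).
Drum 2:
Rachford–Rice: g(ψ₂) = Σ zᵢ(Kᵢ−1)/(1+ψ₂(Kᵢ−1)) = 0.
g(0) = ΣzᵢKᵢ − 1 = 0.067 and g(1) = 1 − Σzᵢ/Kᵢ = -0.547, so a root lies in (0, 1).
Binary case is linear: z₁(K₁−1)(1+ψ₂(K₂−1)) + z₂(K₂−1)(1+ψ₂(K₁−1)) = 0
⇒ ψ₂ = [z₁(K₁−1)+z₂(K₂−1)] / [−(K₁−1)(K₂−1)] = 0.0670/0.2590 = 0.259
  1: x = 0.679, y = 0.917
  2: x = 0.321, y = 0.083

V/F (drum 2) = 0.259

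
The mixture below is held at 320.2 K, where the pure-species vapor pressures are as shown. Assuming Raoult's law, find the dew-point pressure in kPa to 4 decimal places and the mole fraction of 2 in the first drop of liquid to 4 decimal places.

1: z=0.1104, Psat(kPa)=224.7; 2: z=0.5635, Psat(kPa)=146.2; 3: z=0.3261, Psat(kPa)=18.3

At the dew point ψ → 1, so Σzᵢ/Kᵢ = 1 with Kᵢ = Pᵢˢᵃᵗ/P ⇒ 1/P = Σzᵢ/Pᵢˢᵃᵗ.
1/P = 0.1104/224.7 + 0.5635/146.2 + 0.3261/18.3 = 0.0221653 ⇒ P = 45.1156 kPa
xᵢ = zᵢP/Pᵢˢᵃᵗ ⇒ x_2 = 0.5635·45.1156/146.2 = 0.1739

Pdew = 45.1156 kPa, x_2 = 0.1739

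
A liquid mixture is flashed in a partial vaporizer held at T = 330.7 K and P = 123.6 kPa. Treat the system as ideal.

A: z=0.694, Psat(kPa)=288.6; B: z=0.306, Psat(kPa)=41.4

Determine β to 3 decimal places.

Raoult's law: Kᵢ = Pᵢˢᵃᵗ/P = Pᵢˢᵃᵗ/123.6.
  K_A = 288.6/123.6 = 2.33495, K_B = 41.4/123.6 = 0.33495
Binary case is linear: z₁(K₁−1)(1+β(K₂−1)) + z₂(K₂−1)(1+β(K₁−1)) = 0
⇒ β = [z₁(K₁−1)+z₂(K₂−1)] / [−(K₁−1)(K₂−1)] = 0.7230/0.8878 = 0.814

β = 0.814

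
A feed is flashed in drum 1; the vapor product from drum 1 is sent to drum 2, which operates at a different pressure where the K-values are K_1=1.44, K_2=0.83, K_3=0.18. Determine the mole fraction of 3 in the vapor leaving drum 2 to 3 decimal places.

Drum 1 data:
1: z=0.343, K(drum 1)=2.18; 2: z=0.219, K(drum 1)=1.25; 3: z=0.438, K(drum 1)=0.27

y_3 (drum 2) = 0.038

Drum 1:
Let ψ₁ = V/F and solve Σ zᵢ(Kᵢ−1)/(1+ψ₁(Kᵢ−1)) = 0.
Check two-phase: ΣzᵢKᵢ = 1.140 > 1 and Σzᵢ/Kᵢ = 1.955 > 1, so g(0) = 0.140 > 0 and g(1) = -0.955 < 0.
Iterate (Newton) starting at ψ₁ = 0.48:
  ψ₁ = 0.480: g = -0.1849, g' = -0.759 → ψ₁ = 0.236
  ψ₁ = 0.236: g = -0.0182, g' = -0.645 → ψ₁ = 0.208
Converged at ψ₁ = 0.208.
Drum-1 compositions:
  1: x = 0.275, y = 0.600
  2: x = 0.208, y = 0.260
  3: x = 0.516, y = 0.139
Drum-2 feed = drum-1 vapor: z₂ = (0.6003, 0.2602, 0.1394).
Drum 2:
Material balance + equilibrium reduce to Σ zᵢ(Kᵢ−1)/(1+ψ₂(Kᵢ−1)) = 0.
Check two-phase: ΣzᵢKᵢ = 1.106 > 1 and Σzᵢ/Kᵢ = 1.505 > 1, so g(0) = 0.106 > 0 and g(1) = -0.505 < 0.
Iterate (Newton) starting at ψ₂ = 0.65:
  ψ₂ = 0.650: g = -0.0892, g' = -0.510 → ψ₂ = 0.475
  ψ₂ = 0.475: g = -0.0169, g' = -0.340 → ψ₂ = 0.425
  ψ₂ = 0.425: g = -0.0007, g' = -0.312 → ψ₂ = 0.423
Converged at ψ₂ = 0.423.
  1: x = 0.506, y = 0.729
  2: x = 0.280, y = 0.233
  3: x = 0.213, y = 0.038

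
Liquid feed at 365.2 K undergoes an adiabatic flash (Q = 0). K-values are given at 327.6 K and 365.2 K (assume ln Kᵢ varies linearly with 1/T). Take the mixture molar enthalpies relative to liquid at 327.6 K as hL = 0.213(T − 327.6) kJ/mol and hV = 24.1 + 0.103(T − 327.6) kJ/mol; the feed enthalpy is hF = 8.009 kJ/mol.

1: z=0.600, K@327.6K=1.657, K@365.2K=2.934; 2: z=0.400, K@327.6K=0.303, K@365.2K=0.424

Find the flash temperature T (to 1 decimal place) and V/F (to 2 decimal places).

T = 329.9 K, V/F = 0.32

Adiabatic flash: solve Rachford–Rice at each trial T, then check hF = ψ·hV(T) + (1−ψ)·hL(T).
  T = 327.6 K: K = (1.657, 0.303), RR gives ψ = 0.252, H_out = 6.073 kJ/mol
  T = 365.2 K: K = (2.934, 0.424), RR gives ψ = 0.835, H_out = 24.676 kJ/mol
  T = 346.4 K: K = (2.239, 0.362), RR gives ψ = 0.617, H_out = 17.604 kJ/mol
  T = 337.0 K: K = (1.934, 0.332), RR gives ψ = 0.470, H_out = 12.842 kJ/mol
  T = 332.3 K: K = (1.792, 0.317), RR gives ψ = 0.374, H_out = 9.822 kJ/mol
  T = 330.0 K: K = (1.725, 0.310), RR gives ψ = 0.318, H_out = 8.100 kJ/mol
Linear interpolation between T = 327.6 (H_out = 6.073) and T = 330.0 (H_out = 8.100) on hF = 8.009 gives T ≈ 329.9 K, at which ψ = 0.32.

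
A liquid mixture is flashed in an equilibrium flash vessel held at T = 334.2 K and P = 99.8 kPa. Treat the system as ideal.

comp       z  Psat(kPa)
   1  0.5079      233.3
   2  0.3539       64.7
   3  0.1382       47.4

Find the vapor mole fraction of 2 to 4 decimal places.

Raoult's law: Kᵢ = Pᵢˢᵃᵗ/P = Pᵢˢᵃᵗ/99.8.
  K_1 = 233.3/99.8 = 2.337675, K_2 = 64.7/99.8 = 0.648297, K_3 = 47.4/99.8 = 0.474950
Newton–Raphson from β = 0.68:
  β = 0.6800: g = 0.07933, g' = -0.4170 → β = 0.8702
  β = 0.8702: g = 0.00096, g' = -0.4141 → β = 0.8726
Converged at β = 0.8726.
Compositions from xᵢ = zᵢ/(1+β(Kᵢ−1)), yᵢ = Kᵢxᵢ:
  1: x = 0.2344, y = 0.5478
  2: x = 0.5106, y = 0.3310
  3: x = 0.2550, y = 0.1211

y_2 = 0.3310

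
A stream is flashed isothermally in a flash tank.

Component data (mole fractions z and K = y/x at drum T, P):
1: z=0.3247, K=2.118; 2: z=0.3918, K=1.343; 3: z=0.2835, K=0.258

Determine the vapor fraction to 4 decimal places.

ψ = 0.5218

Material balance + equilibrium reduce to Σ zᵢ(Kᵢ−1)/(1+ψ(Kᵢ−1)) = 0.
g(0) = ΣzᵢKᵢ − 1 = 0.2870 and g(1) = 1 − Σzᵢ/Kᵢ = -0.5439, so a root lies in (0, 1).
Newton iteration, ψ⁰ = 0.5:
  ψ = 0.5000: g = 0.01313, g' = -0.5951 → ψ = 0.5221
  ψ = 0.5221: g = -0.00017, g' = -0.6109 → ψ = 0.5218
Converged at ψ = 0.5218.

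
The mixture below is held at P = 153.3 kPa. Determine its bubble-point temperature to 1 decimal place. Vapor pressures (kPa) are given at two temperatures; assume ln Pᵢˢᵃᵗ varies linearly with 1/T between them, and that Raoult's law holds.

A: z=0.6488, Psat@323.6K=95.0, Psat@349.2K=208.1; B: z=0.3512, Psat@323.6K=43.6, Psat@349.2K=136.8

Bubble-point temperature: ΣzᵢPᵢˢᵃᵗ(T) = P. Interpolate ln Pᵢˢᵃᵗ = aᵢ + bᵢ/T.
  T = 323.6 K: ΣzᵢPᵢˢᵃᵗ = 76.95 kPa
  T = 349.2 K: ΣzᵢPᵢˢᵃᵗ = 183.06 kPa
  T = 336.4 K: ΣzᵢPᵢˢᵃᵗ = 120.31 kPa
  T = 342.8 K: ΣzᵢPᵢˢᵃᵗ = 148.89 kPa
  T = 346.0 K: ΣzᵢPᵢˢᵃᵗ = 165.22 kPa
  T = 344.4 K: ΣzᵢPᵢˢᵃᵗ = 156.87 kPa
Interpolating between 342.8 K and 344.4 K gives T ≈ 343.7 K.

T = 343.7 K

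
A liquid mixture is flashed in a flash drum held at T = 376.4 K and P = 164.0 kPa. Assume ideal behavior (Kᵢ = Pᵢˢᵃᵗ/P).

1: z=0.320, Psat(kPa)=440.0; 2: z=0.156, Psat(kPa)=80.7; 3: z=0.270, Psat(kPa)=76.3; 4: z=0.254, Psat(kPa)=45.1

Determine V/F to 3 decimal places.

Raoult's law: Kᵢ = Pᵢˢᵃᵗ/P = Pᵢˢᵃᵗ/164.0.
  K_1 = 440.0/164.0 = 2.68293, K_2 = 80.7/164.0 = 0.49207, K_3 = 76.3/164.0 = 0.46524, K_4 = 45.1/164.0 = 0.27500
Rachford–Rice: g(V/F) = Σ zᵢ(Kᵢ−1)/(1+V/F(Kᵢ−1)) = 0.
Feasibility: ΣzᵢKᵢ = 1.131, Σzᵢ/Kᵢ = 1.940 — both > 1, two phases present.
Newton–Raphson from V/F = 0.37:
  V/F = 0.370: g = -0.1973, g' = -0.775 → V/F = 0.115
  V/F = 0.115: g = 0.0121, g' = -0.928 → V/F = 0.128
Converged at V/F = 0.128.

V/F = 0.128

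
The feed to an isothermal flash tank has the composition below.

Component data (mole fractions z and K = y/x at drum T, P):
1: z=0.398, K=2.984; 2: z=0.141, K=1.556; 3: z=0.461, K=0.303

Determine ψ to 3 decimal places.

Let ψ = V/F and solve Σ zᵢ(Kᵢ−1)/(1+ψ(Kᵢ−1)) = 0.
Feasibility: ΣzᵢKᵢ = 1.547, Σzᵢ/Kᵢ = 1.745 — both > 1, two phases present.
Newton–Raphson from ψ = 0.5:
  ψ = 0.500: g = -0.0355, g' = -0.949 → ψ = 0.463
  ψ = 0.463: g = -0.0002, g' = -0.941 → ψ = 0.462
Converged at ψ = 0.462.

ψ = 0.462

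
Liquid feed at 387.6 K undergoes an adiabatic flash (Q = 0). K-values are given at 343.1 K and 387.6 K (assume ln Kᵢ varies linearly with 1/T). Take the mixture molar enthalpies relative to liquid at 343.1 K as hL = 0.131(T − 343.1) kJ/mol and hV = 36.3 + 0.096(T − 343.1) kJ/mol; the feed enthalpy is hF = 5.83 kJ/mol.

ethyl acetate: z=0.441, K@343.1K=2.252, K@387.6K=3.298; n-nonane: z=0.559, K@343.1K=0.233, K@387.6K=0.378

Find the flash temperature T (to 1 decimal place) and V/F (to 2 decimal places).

Adiabatic flash: solve Rachford–Rice at each trial T, then check hF = ψ·hV(T) + (1−ψ)·hL(T).
  T = 343.1 K: K = (2.252, 0.233), RR gives ψ = 0.128, H_out = 4.664 kJ/mol
  T = 387.6 K: K = (3.298, 0.378), RR gives ψ = 0.466, H_out = 22.011 kJ/mol
  T = 365.4 K: K = (2.758, 0.301), RR gives ψ = 0.313, H_out = 14.049 kJ/mol
  T = 354.2 K: K = (2.499, 0.266), RR gives ψ = 0.228, H_out = 9.637 kJ/mol
  T = 348.6 K: K = (2.373, 0.249), RR gives ψ = 0.180, H_out = 7.226 kJ/mol
  T = 345.9 K: K = (2.313, 0.241), RR gives ψ = 0.155, H_out = 5.995 kJ/mol
  T = 344.5 K: K = (2.283, 0.237), RR gives ψ = 0.142, H_out = 5.337 kJ/mol
Linear interpolation between T = 344.5 (H_out = 5.337) and T = 345.9 (H_out = 5.995) on hF = 5.83 gives T ≈ 345.5 K, at which ψ = 0.15.

T = 345.5 K, V/F = 0.15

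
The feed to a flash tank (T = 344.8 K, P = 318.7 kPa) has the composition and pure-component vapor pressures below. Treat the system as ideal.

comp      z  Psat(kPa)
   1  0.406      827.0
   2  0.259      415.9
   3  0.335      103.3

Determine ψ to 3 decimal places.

Raoult's law: Kᵢ = Pᵢˢᵃᵗ/P = Pᵢˢᵃᵗ/318.7.
  K_1 = 827.0/318.7 = 2.59492, K_2 = 415.9/318.7 = 1.30499, K_3 = 103.3/318.7 = 0.32413
Rachford–Rice: g(ψ) = Σ zᵢ(Kᵢ−1)/(1+ψ(Kᵢ−1)) = 0.
g(0) = ΣzᵢKᵢ − 1 = 0.500 and g(1) = 1 − Σzᵢ/Kᵢ = -0.388, so a root lies in (0, 1).
Newton iteration, ψ⁰ = 0.43:
  ψ = 0.430: g = 0.1348, g' = -0.686 → ψ = 0.626
  ψ = 0.626: g = -0.0024, g' = -0.736 → ψ = 0.623
Converged at ψ = 0.623.

ψ = 0.623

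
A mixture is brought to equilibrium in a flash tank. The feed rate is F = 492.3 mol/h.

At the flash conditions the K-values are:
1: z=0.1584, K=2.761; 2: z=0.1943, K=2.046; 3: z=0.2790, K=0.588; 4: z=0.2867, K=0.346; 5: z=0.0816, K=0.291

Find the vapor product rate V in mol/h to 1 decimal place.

V = 74.6 mol/h

Rachford–Rice: g(V/F) = Σ zᵢ(Kᵢ−1)/(1+V/F(Kᵢ−1)) = 0.
Check two-phase: ΣzᵢKᵢ = 1.1219 > 1 and Σzᵢ/Kᵢ = 1.7359 > 1, so g(0) = 0.1219 > 0 and g(1) = -0.7359 < 0.
Newton iteration, V/F⁰ = 0.52:
  V/F = 0.5200: g = -0.24481, g' = -0.6842 → V/F = 0.1622
  V/F = 0.1622: g = -0.00758, g' = -0.7128 → V/F = 0.1516
Converged at V/F = 0.1516.
Then V = V/F·F = 0.1516·492.3 = 74.6 mol/h and L = F − V = 417.7 mol/h.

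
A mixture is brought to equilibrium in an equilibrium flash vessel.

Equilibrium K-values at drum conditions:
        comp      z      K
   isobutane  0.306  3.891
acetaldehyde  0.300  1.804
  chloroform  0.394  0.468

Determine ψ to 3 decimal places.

ψ = 0.875

Let ψ = V/F and solve Σ zᵢ(Kᵢ−1)/(1+ψ(Kᵢ−1)) = 0.
Check two-phase: ΣzᵢKᵢ = 1.916 > 1 and Σzᵢ/Kᵢ = 1.087 > 1, so g(0) = 0.916 > 0 and g(1) = -0.087 < 0.
Newton iteration, ψ⁰ = 0.5:
  ψ = 0.500: g = 0.2482, g' = -0.733 → ψ = 0.838
  ψ = 0.838: g = 0.0240, g' = -0.651 → ψ = 0.875
Converged at ψ = 0.875.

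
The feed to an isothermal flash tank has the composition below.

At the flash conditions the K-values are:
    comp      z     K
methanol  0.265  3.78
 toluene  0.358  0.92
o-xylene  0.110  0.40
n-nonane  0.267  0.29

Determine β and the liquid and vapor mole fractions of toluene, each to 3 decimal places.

Let β = V/F and solve Σ zᵢ(Kᵢ−1)/(1+β(Kᵢ−1)) = 0.
g(0) = ΣzᵢKᵢ − 1 = 0.452 and g(1) = 1 − Σzᵢ/Kᵢ = -0.655, so a root lies in (0, 1).
Newton–Raphson from β = 0.5:
  β = 0.500: g = -0.1098, g' = -0.765 → β = 0.357
  β = 0.357: g = 0.0027, g' = -0.824 → β = 0.360
Converged at β = 0.360.
Compositions from xᵢ = zᵢ/(1+β(Kᵢ−1)), yᵢ = Kᵢxᵢ:
  methanol: x = 0.132, y = 0.501
  toluene: x = 0.369, y = 0.339
  o-xylene: x = 0.140, y = 0.056
  n-nonane: x = 0.359, y = 0.104

β = 0.360, x_toluene = 0.369, y_toluene = 0.339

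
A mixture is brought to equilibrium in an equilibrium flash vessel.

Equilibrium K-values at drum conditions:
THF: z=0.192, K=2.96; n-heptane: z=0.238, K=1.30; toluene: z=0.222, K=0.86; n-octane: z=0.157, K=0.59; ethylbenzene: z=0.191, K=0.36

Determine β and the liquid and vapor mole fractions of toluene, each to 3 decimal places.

β = 0.401, x_toluene = 0.235, y_toluene = 0.202

Let β = V/F and solve Σ zᵢ(Kᵢ−1)/(1+β(Kᵢ−1)) = 0.
g(0) = ΣzᵢKᵢ − 1 = 0.230 and g(1) = 1 − Σzᵢ/Kᵢ = -0.303, so a root lies in (0, 1).
Iterate (Newton) starting at β = 0.45:
  β = 0.450: g = -0.0209, g' = -0.424 → β = 0.401
Converged at β = 0.401.
Compositions from xᵢ = zᵢ/(1+β(Kᵢ−1)), yᵢ = Kᵢxᵢ:
  THF: x = 0.107, y = 0.318
  n-heptane: x = 0.212, y = 0.276
  toluene: x = 0.235, y = 0.202
  n-octane: x = 0.188, y = 0.111
  ethylbenzene: x = 0.257, y = 0.093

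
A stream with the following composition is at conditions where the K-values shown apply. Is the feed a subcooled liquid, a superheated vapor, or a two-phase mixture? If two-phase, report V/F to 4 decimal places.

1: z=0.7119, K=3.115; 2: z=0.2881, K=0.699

superheated vapor

ΣzᵢKᵢ = 2.4190; Σzᵢ/Kᵢ = 0.6407.
Since Σzᵢ/Kᵢ < 1 the mixture is above its dew point — single vapor phase.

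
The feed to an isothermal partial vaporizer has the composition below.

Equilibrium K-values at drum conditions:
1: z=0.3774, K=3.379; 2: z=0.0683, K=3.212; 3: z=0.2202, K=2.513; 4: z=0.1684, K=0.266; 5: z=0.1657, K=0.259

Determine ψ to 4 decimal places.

Material balance + equilibrium reduce to Σ zᵢ(Kᵢ−1)/(1+ψ(Kᵢ−1)) = 0.
Feasibility: ΣzᵢKᵢ = 2.1357, Σzᵢ/Kᵢ = 1.4934 — both > 1, two phases present.
Newton–Raphson from ψ = 0.37:
  ψ = 0.3700: g = 0.43533, g' = -1.2561 → ψ = 0.7166
  ψ = 0.7166: g = 0.02771, g' = -1.2754 → ψ = 0.7383
  ψ = 0.7383: g = -0.00045, g' = -1.3177 → ψ = 0.7380
Converged at ψ = 0.7380.

ψ = 0.7380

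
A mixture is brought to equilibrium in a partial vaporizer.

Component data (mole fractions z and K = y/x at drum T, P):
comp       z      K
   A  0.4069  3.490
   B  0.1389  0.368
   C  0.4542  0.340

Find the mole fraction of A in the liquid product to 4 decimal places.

x_A = 0.2079

Rachford–Rice: g(V/F) = Σ zᵢ(Kᵢ−1)/(1+V/F(Kᵢ−1)) = 0.
g(0) = ΣzᵢKᵢ − 1 = 0.6256 and g(1) = 1 − Σzᵢ/Kᵢ = -0.8299, so a root lies in (0, 1).
Iterate (Newton) starting at V/F = 0.55:
  V/F = 0.5500: g = -0.17756, g' = -1.0673 → V/F = 0.3836
  V/F = 0.3836: g = 0.00090, g' = -1.1113 → V/F = 0.3844
Converged at V/F = 0.3844.
Compositions from xᵢ = zᵢ/(1+V/F(Kᵢ−1)), yᵢ = Kᵢxᵢ:
  A: x = 0.2079, y = 0.7255
  B: x = 0.1835, y = 0.0675
  C: x = 0.6086, y = 0.2069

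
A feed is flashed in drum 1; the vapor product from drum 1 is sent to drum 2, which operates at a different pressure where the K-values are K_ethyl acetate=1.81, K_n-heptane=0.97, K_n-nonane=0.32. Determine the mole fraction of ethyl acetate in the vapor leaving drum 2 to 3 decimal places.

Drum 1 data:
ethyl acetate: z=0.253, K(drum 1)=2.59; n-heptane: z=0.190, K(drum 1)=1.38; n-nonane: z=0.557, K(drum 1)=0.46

y_ethyl acetate (drum 2) = 0.635

Drum 1:
Rachford–Rice: g(ψ₁) = Σ zᵢ(Kᵢ−1)/(1+ψ₁(Kᵢ−1)) = 0.
Check two-phase: ΣzᵢKᵢ = 1.174 > 1 and Σzᵢ/Kᵢ = 1.446 > 1, so g(0) = 0.174 > 0 and g(1) = -0.446 < 0.
Iterate (Newton) starting at ψ₁ = 0.31:
  ψ₁ = 0.310: g = -0.0272, g' = -0.543 → ψ₁ = 0.260
  ψ₁ = 0.260: g = 0.0005, g' = -0.563 → ψ₁ = 0.261
Converged at ψ₁ = 0.261.
Drum-1 compositions:
  ethyl acetate: x = 0.179, y = 0.463
  n-heptane: x = 0.173, y = 0.239
  n-nonane: x = 0.648, y = 0.298
Drum-2 feed = drum-1 vapor: z₂ = (0.4632, 0.2386, 0.2982).
Drum 2:
Let ψ₂ = V/F and solve Σ zᵢ(Kᵢ−1)/(1+ψ₂(Kᵢ−1)) = 0.
Feasibility: ΣzᵢKᵢ = 1.165, Σzᵢ/Kᵢ = 1.434 — both > 1, two phases present.
Newton–Raphson from ψ₂ = 0.5:
  ψ₂ = 0.500: g = -0.0475, g' = -0.471 → ψ₂ = 0.399
  ψ₂ = 0.399: g = -0.0020, g' = -0.434 → ψ₂ = 0.394
Converged at ψ₂ = 0.394.
  ethyl acetate: x = 0.351, y = 0.635
  n-heptane: x = 0.241, y = 0.234
  n-nonane: x = 0.408, y = 0.130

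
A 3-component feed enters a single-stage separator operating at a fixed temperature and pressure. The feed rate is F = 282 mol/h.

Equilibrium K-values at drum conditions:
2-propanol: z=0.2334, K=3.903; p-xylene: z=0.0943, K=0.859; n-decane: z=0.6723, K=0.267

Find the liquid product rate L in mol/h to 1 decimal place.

Let ψ = V/F and solve Σ zᵢ(Kᵢ−1)/(1+ψ(Kᵢ−1)) = 0.
Check two-phase: ΣzᵢKᵢ = 1.1715 > 1 and Σzᵢ/Kᵢ = 2.6876 > 1, so g(0) = 0.1715 > 0 and g(1) = -1.6876 < 0.
Iterate (Newton) starting at ψ = 0.61:
  ψ = 0.6100: g = -0.66136, g' = -1.4402 → ψ = 0.1508
  ψ = 0.1508: g = -0.09635, g' = -1.4101 → ψ = 0.0825
  ψ = 0.0825: g = 0.00874, g' = -1.6916 → ψ = 0.0876
  ψ = 0.0876: g = 0.00007, g' = -1.6645 → ψ = 0.0877
Converged at ψ = 0.0877.
Then V = ψ·F = 0.0877·282 = 24.7 mol/h and L = F − V = 257.3 mol/h.

L = 257.3 mol/h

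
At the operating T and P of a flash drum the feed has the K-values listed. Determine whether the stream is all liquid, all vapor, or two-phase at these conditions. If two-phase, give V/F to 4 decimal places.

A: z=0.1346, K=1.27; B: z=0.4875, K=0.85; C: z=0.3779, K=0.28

ΣzᵢKᵢ = 0.6911; Σzᵢ/Kᵢ = 2.0292.
Since ΣzᵢKᵢ < 1 the mixture is below its bubble point — single liquid phase.

all liquid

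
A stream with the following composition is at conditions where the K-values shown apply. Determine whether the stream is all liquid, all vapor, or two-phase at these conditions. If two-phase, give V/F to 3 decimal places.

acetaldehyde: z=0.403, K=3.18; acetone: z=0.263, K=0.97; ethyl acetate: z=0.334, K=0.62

all vapor

ΣzᵢKᵢ = 1.744; Σzᵢ/Kᵢ = 0.937.
Since Σzᵢ/Kᵢ < 1 the mixture is above its dew point — single vapor phase.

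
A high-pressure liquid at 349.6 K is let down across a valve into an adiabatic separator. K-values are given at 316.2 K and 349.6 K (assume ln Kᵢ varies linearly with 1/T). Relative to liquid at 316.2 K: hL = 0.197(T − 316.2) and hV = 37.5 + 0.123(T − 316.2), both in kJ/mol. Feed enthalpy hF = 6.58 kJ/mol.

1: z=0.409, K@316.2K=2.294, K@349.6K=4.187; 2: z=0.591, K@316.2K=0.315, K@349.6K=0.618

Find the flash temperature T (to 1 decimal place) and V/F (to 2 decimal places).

Adiabatic flash: solve Rachford–Rice at each trial T, then check hF = ψ·hV(T) + (1−ψ)·hL(T).
  T = 316.2 K: K = (2.294, 0.315), RR gives ψ = 0.140, H_out = 5.263 kJ/mol
  T = 349.6 K: K = (4.187, 0.618), RR gives ψ = 0.885, H_out = 37.588 kJ/mol
  T = 332.9 K: K = (3.146, 0.449), RR gives ψ = 0.467, H_out = 20.210 kJ/mol
  T = 324.5 K: K = (2.695, 0.377), RR gives ψ = 0.308, H_out = 13.000 kJ/mol
  T = 320.4 K: K = (2.491, 0.346), RR gives ψ = 0.229, H_out = 9.331 kJ/mol
  T = 318.3 K: K = (2.391, 0.330), RR gives ψ = 0.186, H_out = 7.348 kJ/mol
Linear interpolation between T = 316.2 (H_out = 5.263) and T = 318.3 (H_out = 7.348) on hF = 6.58 gives T ≈ 317.5 K, at which ψ = 0.17.

T = 317.5 K, V/F = 0.17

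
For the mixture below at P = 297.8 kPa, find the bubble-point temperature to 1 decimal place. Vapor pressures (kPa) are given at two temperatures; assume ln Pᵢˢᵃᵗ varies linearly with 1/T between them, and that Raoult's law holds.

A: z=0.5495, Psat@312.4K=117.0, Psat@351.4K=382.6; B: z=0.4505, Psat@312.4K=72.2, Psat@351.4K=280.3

Bubble-point temperature: ΣzᵢPᵢˢᵃᵗ(T) = P. Interpolate ln Pᵢˢᵃᵗ = aᵢ + bᵢ/T.
  T = 312.4 K: ΣzᵢPᵢˢᵃᵗ = 96.82 kPa
  T = 351.4 K: ΣzᵢPᵢˢᵃᵗ = 336.51 kPa
  T = 331.9 K: ΣzᵢPᵢˢᵃᵗ = 187.07 kPa
  T = 341.6 K: ΣzᵢPᵢˢᵃᵗ = 252.59 kPa
  T = 346.5 K: ΣzᵢPᵢˢᵃᵗ = 292.12 kPa
  T = 348.9 K: ΣzᵢPᵢˢᵃᵗ = 313.23 kPa
  T = 347.7 K: ΣzᵢPᵢˢᵃᵗ = 302.53 kPa
Interpolating between 346.5 K and 347.7 K gives T ≈ 347.2 K.

T = 347.2 K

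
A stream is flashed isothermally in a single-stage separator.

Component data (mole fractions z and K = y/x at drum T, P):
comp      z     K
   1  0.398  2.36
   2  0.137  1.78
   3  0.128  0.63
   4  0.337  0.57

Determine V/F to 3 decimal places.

V/F = 0.897

Material balance + equilibrium reduce to Σ zᵢ(Kᵢ−1)/(1+V/F(Kᵢ−1)) = 0.
Check two-phase: ΣzᵢKᵢ = 1.456 > 1 and Σzᵢ/Kᵢ = 1.040 > 1, so g(0) = 0.456 > 0 and g(1) = -0.040 < 0.
Iterate (Newton) starting at V/F = 0.5:
  V/F = 0.500: g = 0.1564, g' = -0.431 → V/F = 0.862
  V/F = 0.862: g = 0.0131, g' = -0.381 → V/F = 0.897
Converged at V/F = 0.897.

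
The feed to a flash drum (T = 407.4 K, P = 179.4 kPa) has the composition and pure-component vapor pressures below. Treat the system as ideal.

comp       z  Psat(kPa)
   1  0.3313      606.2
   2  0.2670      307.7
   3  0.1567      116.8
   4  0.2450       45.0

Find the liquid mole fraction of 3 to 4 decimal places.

Raoult's law: Kᵢ = Pᵢˢᵃᵗ/P = Pᵢˢᵃᵗ/179.4.
  K_1 = 606.2/179.4 = 3.379041, K_2 = 307.7/179.4 = 1.715162, K_3 = 116.8/179.4 = 0.651059, K_4 = 45.0/179.4 = 0.250836
Material balance + equilibrium reduce to Σ zᵢ(Kᵢ−1)/(1+V/F(Kᵢ−1)) = 0.
g(0) = ΣzᵢKᵢ − 1 = 0.7409 and g(1) = 1 − Σzᵢ/Kᵢ = -0.4711, so a root lies in (0, 1).
Iterate (Newton) starting at V/F = 0.38:
  V/F = 0.3800: g = 0.24446, g' = -0.8957 → V/F = 0.6529
  V/F = 0.6529: g = 0.00875, g' = -0.9100 → V/F = 0.6625
Converged at V/F = 0.6625.
Compositions from xᵢ = zᵢ/(1+V/F(Kᵢ−1)), yᵢ = Kᵢxᵢ:
  1: x = 0.1286, y = 0.4346
  2: x = 0.1812, y = 0.3107
  3: x = 0.2038, y = 0.1327
  4: x = 0.4864, y = 0.1220

x_3 = 0.2038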